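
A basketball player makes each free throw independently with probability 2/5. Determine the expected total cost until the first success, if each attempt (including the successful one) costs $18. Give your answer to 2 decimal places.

E[#attempts] = 1/p = 5/2; E[cost] = 18·5/2 = 45.
≈ 45.00

$45.00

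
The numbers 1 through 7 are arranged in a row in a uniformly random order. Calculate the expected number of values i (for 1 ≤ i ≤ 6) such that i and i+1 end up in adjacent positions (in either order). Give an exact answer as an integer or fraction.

For each i ∈ {1,…,6}, let Xᵢ = 1 if i and i+1 are adjacent. P(Xᵢ=1) = 2·(7−1)!/7! = 2/7.
By linearity, E[ΣXᵢ] = (6)·(2/7) = 12/7.

12/7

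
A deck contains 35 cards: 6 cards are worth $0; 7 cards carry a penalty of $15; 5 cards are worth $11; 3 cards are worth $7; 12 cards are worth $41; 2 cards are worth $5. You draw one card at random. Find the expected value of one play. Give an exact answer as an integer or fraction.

E[payout] = (6/35)·0 + (7/35)·(-15) + (5/35)·11 + (3/35)·7 + (12/35)·41 + (2/35)·5 = 473/35

473/35 dollars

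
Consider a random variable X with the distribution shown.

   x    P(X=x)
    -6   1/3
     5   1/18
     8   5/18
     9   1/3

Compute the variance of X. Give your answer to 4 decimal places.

E[X] = (1/3)·(-6) + (1/18)·5 + (5/18)·8 + (1/3)·9 = 7/2
E[X²] = (1/3)·36 + (1/18)·25 + (5/18)·64 + (1/3)·81 = 349/6
Var(X) = 349/6 − (7/2)² = 551/12 ≈ 45.9167

45.9167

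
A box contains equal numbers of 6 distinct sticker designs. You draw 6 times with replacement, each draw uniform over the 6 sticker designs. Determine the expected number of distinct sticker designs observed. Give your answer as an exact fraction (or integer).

Let Xⱼ=1 if type j appears at least once. P(Xⱼ=1) = 1 − ((6−1)/6)^6 = 31031/46656.
E[#distinct] = 6·31031/46656 = 31031/7776.

31031/7776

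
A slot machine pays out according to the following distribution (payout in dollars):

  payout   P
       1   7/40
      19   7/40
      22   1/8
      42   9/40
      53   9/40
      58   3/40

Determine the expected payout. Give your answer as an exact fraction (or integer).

1279/40 dollars

E[X] = (7/40)·1 + (7/40)·19 + (1/8)·22 + (9/40)·42 + (9/40)·53 + (3/40)·58
     = 1279/40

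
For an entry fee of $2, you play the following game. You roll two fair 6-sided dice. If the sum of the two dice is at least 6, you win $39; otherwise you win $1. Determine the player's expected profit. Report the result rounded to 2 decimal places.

$26.44

E[payout] = (5/18)·1 + (13/18)·39 = 256/9
Expected profit = 256/9 − 2 = 238/9 ≈ $26.44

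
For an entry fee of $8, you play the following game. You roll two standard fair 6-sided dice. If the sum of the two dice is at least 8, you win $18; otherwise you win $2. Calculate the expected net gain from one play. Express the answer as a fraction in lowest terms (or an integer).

2/3 dollars

E[payout] = (7/12)·2 + (5/12)·18 = 26/3
Expected profit = 26/3 − 8 = 2/3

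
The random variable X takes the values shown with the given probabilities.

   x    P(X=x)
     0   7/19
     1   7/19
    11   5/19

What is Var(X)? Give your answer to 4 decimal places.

21.5623

E[X] = (7/19)·0 + (7/19)·1 + (5/19)·11 = 62/19
E[X²] = (7/19)·0 + (7/19)·1 + (5/19)·121 = 612/19
Var(X) = 612/19 − (62/19)² = 7784/361 ≈ 21.5623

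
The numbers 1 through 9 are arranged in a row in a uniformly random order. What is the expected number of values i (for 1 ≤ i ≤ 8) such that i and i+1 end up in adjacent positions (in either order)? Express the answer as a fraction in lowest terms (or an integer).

For each i ∈ {1,…,8}, let Xᵢ = 1 if i and i+1 are adjacent. P(Xᵢ=1) = 2·(9−1)!/9! = 2/9.
By linearity, E[ΣXᵢ] = (8)·(2/9) = 16/9.

16/9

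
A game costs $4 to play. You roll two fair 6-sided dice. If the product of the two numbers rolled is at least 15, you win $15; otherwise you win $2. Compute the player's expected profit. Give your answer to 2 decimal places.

$2.69

E[payout] = (23/36)·2 + (13/36)·15 = 241/36
Expected profit = 241/36 − 4 = 97/36 ≈ $2.69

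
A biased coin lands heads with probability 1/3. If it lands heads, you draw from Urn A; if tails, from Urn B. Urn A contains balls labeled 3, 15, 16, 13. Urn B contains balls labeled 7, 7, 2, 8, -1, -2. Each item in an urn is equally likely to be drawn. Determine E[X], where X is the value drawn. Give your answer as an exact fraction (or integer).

E[X | Urn A] = (3 + 15 + 16 + 13)/4 = 47/4
E[X | Urn B] = (7 + 7 + 2 + 8 − 1 − 2)/6 = 7/2
E[X] = (1/3)·47/4 + (2/3)·7/2 = 25/4

25/4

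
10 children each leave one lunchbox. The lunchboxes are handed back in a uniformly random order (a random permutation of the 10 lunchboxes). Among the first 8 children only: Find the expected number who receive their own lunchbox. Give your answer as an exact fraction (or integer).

Let Xᵢ = 1 if person i gets their own lunchbox. For each i, P(Xᵢ=1) = 1/10.
By linearity of expectation, E[X₁+…+X_8] = 8·(1/10) = 4/5.

4/5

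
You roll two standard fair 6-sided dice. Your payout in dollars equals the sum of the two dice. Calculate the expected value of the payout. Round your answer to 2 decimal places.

$7.00

Distribution of the sum of the two dice: 2 w.p. 1/36, 3 w.p. 1/18, 4 w.p. 1/12, 5 w.p. 1/9, 6 w.p. 5/36, 7 w.p. 1/6, …
E[payout] = (1/36)·2 + (1/18)·3 + (1/12)·4 + (1/9)·5 + (5/36)·6 + (1/6)·7 + (5/36)·8 + (1/9)·9 + (1/12)·10 + (1/18)·11 + (1/36)·12 = 7
≈ $7.00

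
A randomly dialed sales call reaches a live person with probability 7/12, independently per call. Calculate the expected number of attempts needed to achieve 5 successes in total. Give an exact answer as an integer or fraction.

60/7

By linearity (sum of 5 independent geometric waits), E[trials] = 5/p = 5/(7/12) = 60/7.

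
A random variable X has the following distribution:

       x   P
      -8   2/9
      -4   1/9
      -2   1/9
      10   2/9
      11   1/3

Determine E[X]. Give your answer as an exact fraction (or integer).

31/9

E[X] = (2/9)·(-8) + (1/9)·(-4) + (1/9)·(-2) + (2/9)·10 + (1/3)·11
     = 31/9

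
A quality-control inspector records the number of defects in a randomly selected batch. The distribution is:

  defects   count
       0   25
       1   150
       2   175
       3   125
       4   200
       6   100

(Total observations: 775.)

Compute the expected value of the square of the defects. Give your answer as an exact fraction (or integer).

Total = 775, so P(defects=0) = 25/775, etc.
E[X²] = (1/31)·0 + (6/31)·1 + (7/31)·4 + (5/31)·9 + (8/31)·16 + (4/31)·36
     = 351/31

351/31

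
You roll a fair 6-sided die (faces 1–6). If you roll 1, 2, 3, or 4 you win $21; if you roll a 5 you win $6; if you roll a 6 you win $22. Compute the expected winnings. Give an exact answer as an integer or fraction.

56/3 dollars

E[payout] = (1/6)·6 + (2/3)·21 + (1/6)·22 = 56/3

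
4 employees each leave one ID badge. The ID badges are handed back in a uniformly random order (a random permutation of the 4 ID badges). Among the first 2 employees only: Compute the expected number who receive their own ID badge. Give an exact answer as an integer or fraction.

Let Xᵢ = 1 if person i gets their own ID badge. For each i, P(Xᵢ=1) = 1/4.
By linearity of expectation, E[X₁+…+X_2] = 2·(1/4) = 1/2.

1/2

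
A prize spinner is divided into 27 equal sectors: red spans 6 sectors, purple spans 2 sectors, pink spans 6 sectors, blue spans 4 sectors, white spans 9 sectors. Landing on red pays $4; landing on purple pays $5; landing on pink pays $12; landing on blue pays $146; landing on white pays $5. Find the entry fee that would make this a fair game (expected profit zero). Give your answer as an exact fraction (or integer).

245/9 dollars

E[payout] = (6/27)·4 + (2/27)·5 + (6/27)·12 + (4/27)·146 + (9/27)·5 = 245/9
Fair fee = E[payout] = 245/9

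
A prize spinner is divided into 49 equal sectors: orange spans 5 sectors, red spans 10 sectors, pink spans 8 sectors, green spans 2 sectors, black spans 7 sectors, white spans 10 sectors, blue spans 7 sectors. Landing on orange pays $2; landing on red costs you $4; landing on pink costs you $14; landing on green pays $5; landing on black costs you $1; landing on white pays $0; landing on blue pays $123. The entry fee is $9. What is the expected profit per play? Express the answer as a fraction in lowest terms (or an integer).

E[payout] = (5/49)·2 + (10/49)·(-4) + (8/49)·(-14) + (2/49)·5 + (7/49)·(-1) + (10/49)·0 + (7/49)·123 = 722/49
Expected profit = 722/49 − 9 = 281/49

281/49 dollars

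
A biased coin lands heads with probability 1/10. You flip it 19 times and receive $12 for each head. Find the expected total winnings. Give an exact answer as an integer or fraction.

E[#heads] = 19·1/10 = 19/10 (linearity over flips).
E[winnings] = 12·19/10 = 114/5.

114/5 dollars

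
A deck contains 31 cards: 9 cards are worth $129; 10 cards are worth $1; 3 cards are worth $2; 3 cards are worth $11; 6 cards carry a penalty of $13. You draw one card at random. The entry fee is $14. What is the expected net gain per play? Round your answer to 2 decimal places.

E[payout] = (9/31)·129 + (10/31)·1 + (3/31)·2 + (3/31)·11 + (6/31)·(-13) = 1132/31
Expected profit = 1132/31 − 14 = 698/31 ≈ $22.52

$22.52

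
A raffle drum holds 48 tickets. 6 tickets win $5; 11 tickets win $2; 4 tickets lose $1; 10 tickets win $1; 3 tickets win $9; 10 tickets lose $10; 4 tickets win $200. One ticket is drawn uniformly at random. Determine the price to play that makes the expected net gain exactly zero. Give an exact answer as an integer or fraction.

785/48 dollars

E[payout] = (6/48)·5 + (11/48)·2 + (4/48)·(-1) + (10/48)·1 + (3/48)·9 + (10/48)·(-10) + (4/48)·200 = 785/48
Fair fee = E[payout] = 785/48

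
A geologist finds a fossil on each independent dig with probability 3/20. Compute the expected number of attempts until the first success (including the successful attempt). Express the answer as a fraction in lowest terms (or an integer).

For a geometric distribution, E[trials] = 1/p = 1/(3/20) = 20/3.

20/3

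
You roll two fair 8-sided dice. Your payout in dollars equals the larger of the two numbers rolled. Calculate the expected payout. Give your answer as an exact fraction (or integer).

93/16 dollars

Distribution of the larger of the two numbers rolled: 1 w.p. 1/64, 2 w.p. 3/64, 3 w.p. 5/64, 4 w.p. 7/64, 5 w.p. 9/64, 6 w.p. 11/64, …
E[payout] = (1/64)·1 + (3/64)·2 + (5/64)·3 + (7/64)·4 + (9/64)·5 + (11/64)·6 + (13/64)·7 + (15/64)·8 = 93/16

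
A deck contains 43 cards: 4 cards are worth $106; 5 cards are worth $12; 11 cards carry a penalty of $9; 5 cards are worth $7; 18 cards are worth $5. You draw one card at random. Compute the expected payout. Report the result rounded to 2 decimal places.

$11.86

E[payout] = (4/43)·106 + (5/43)·12 + (11/43)·(-9) + (5/43)·7 + (18/43)·5 = 510/43
≈ $11.86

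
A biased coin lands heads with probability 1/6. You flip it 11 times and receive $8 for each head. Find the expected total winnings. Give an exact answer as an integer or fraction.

E[#heads] = 11·1/6 = 11/6 (linearity over flips).
E[winnings] = 8·11/6 = 44/3.

44/3 dollars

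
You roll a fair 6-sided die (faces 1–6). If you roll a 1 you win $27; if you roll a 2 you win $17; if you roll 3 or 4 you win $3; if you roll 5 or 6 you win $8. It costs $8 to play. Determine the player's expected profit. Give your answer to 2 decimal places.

E[payout] = (1/3)·3 + (1/3)·8 + (1/6)·17 + (1/6)·27 = 11
Expected profit = 11 − 8 = 3 ≈ $3.00

$3.00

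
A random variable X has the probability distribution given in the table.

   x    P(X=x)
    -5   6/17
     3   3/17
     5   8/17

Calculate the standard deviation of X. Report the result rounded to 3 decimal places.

E[X] = 19/17, E[X²] = 377/17
Var(X) = E[X²] − (E[X])² = 377/17 − 361/289 = 6048/289
SD(X) = √(6048/289) ≈ 4.575

4.575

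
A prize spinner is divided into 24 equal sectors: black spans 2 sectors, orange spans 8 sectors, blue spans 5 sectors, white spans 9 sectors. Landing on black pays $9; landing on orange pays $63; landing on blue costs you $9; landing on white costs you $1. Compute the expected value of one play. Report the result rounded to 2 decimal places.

E[payout] = (2/24)·9 + (8/24)·63 + (5/24)·(-9) + (9/24)·(-1) = 39/2
≈ $19.50

$19.50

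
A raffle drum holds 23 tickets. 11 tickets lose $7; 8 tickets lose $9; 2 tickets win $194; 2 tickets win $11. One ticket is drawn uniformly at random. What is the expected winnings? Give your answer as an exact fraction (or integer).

261/23 dollars

E[payout] = (11/23)·(-7) + (8/23)·(-9) + (2/23)·194 + (2/23)·11 = 261/23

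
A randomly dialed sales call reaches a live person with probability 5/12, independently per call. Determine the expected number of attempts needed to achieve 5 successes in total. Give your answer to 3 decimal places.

By linearity (sum of 5 independent geometric waits), E[trials] = 5/p = 5/(5/12) = 12.
≈ 12.000

12.000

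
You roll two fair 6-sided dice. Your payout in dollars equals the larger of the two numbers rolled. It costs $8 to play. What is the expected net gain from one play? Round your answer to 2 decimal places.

-$3.53

Distribution of the larger of the two numbers rolled: 1 w.p. 1/36, 2 w.p. 1/12, 3 w.p. 5/36, 4 w.p. 7/36, 5 w.p. 1/4, 6 w.p. 11/36
E[payout] = (1/36)·1 + (1/12)·2 + (5/36)·3 + (7/36)·4 + (1/4)·5 + (11/36)·6 = 161/36
Expected profit = 161/36 − 8 = -127/36 ≈ -$3.53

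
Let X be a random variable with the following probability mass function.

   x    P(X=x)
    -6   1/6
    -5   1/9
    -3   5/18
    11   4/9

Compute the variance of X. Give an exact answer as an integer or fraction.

2117/36

E[X] = (1/6)·(-6) + (1/9)·(-5) + (5/18)·(-3) + (4/9)·11 = 5/2
E[X²] = (1/6)·36 + (1/9)·25 + (5/18)·9 + (4/9)·121 = 1171/18
Var(X) = 1171/18 − (5/2)² = 2117/36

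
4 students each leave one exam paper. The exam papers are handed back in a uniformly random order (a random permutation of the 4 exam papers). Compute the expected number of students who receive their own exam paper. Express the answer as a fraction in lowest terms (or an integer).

1

Let Xᵢ = 1 if person i gets their own exam paper. For each i, P(Xᵢ=1) = 1/4.
By linearity of expectation, E[X₁+…+X_4] = 4·(1/4) = 1.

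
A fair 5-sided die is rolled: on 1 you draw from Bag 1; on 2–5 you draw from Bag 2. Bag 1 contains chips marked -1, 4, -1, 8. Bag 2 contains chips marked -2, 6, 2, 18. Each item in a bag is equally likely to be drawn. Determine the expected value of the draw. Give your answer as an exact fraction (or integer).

E[X | Bag 1] = (-1 + 4 − 1 + 8)/4 = 5/2
E[X | Bag 2] = (-2 + 6 + 2 + 18)/4 = 6
E[X] = (1/5)·5/2 + (4/5)·6 = 53/10

53/10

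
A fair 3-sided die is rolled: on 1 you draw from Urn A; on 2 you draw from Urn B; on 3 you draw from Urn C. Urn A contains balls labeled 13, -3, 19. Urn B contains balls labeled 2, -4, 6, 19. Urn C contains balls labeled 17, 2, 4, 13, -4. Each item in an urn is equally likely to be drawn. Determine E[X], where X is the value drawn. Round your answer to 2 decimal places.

7.27

E[X | Urn A] = (13 − 3 + 19)/3 = 29/3
E[X | Urn B] = (2 − 4 + 6 + 19)/4 = 23/4
E[X | Urn C] = (17 + 2 + 4 + 13 − 4)/5 = 32/5
E[X] = (1/3)·29/3 + (1/3)·23/4 + (1/3)·32/5 = 1309/180 ≈ 7.27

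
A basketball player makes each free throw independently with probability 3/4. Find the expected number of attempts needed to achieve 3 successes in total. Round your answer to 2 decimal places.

By linearity (sum of 3 independent geometric waits), E[trials] = 3/p = 3/(3/4) = 4.
≈ 4.00

4.00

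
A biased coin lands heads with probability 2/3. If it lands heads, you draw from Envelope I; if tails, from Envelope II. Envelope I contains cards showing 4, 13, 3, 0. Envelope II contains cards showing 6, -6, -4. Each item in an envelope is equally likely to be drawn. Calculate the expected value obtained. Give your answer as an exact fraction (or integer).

26/9

E[X | Envelope I] = (4 + 13 + 3 + 0)/4 = 5
E[X | Envelope II] = (6 − 6 − 4)/3 = -4/3
E[X] = (2/3)·5 + (1/3)·(-4/3) = 26/9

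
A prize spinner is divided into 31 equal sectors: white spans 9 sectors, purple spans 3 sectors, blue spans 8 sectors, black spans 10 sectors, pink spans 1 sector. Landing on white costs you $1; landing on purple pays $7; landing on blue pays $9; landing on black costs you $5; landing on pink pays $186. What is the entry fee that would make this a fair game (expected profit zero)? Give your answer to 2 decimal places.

E[payout] = (9/31)·(-1) + (3/31)·7 + (8/31)·9 + (10/31)·(-5) + (1/31)·186 = 220/31
Fair fee = E[payout] = 220/31 ≈ $7.10

$7.10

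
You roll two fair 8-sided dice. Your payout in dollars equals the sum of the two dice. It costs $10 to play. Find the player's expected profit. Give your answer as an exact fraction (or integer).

Distribution of the sum of the two dice: 2 w.p. 1/64, 3 w.p. 1/32, 4 w.p. 3/64, 5 w.p. 1/16, 6 w.p. 5/64, 7 w.p. 3/32, …
E[payout] = (1/64)·2 + (1/32)·3 + (3/64)·4 + (1/16)·5 + (5/64)·6 + (3/32)·7 + (7/64)·8 + (1/8)·9 + (7/64)·10 + (3/32)·11 + (5/64)·12 + (1/16)·13 + (3/64)·14 + (1/32)·15 + (1/64)·16 = 9
Expected profit = 9 − 10 = -1

-$1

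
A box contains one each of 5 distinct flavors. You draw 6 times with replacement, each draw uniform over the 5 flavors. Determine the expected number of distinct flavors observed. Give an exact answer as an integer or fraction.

11529/3125

Let Xⱼ=1 if type j appears at least once. P(Xⱼ=1) = 1 − ((5−1)/5)^6 = 11529/15625.
E[#distinct] = 5·11529/15625 = 11529/3125.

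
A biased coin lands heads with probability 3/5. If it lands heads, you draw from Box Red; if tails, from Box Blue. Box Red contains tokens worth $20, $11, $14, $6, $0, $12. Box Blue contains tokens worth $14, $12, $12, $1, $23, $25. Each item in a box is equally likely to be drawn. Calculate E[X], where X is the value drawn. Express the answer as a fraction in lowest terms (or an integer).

E[X | Box Red] = (20 + 11 + 14 + 6 + 0 + 12)/6 = 21/2
E[X | Box Blue] = (14 + 12 + 12 + 1 + 23 + 25)/6 = 29/2
E[X] = (3/5)·21/2 + (2/5)·29/2 = 121/10

121/10 dollars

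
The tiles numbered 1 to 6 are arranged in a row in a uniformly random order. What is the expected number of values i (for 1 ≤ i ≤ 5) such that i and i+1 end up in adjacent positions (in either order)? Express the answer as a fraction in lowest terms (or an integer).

For each i ∈ {1,…,5}, let Xᵢ = 1 if i and i+1 are adjacent. P(Xᵢ=1) = 2·(6−1)!/6! = 2/6.
By linearity, E[ΣXᵢ] = (5)·(2/6) = 5/3.

5/3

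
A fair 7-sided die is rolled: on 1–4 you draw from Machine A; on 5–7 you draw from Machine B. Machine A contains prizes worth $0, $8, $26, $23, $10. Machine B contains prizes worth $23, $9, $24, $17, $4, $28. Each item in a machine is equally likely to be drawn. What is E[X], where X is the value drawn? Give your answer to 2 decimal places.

$15.16

E[X | Machine A] = (0 + 8 + 26 + 23 + 10)/5 = 67/5
E[X | Machine B] = (23 + 9 + 24 + 17 + 4 + 28)/6 = 35/2
E[X] = (4/7)·67/5 + (3/7)·35/2 = 1061/70 ≈ 15.16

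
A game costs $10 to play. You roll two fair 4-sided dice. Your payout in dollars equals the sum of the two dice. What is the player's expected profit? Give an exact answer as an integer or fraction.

-$5

Distribution of the sum of the two dice: 2 w.p. 1/16, 3 w.p. 1/8, 4 w.p. 3/16, 5 w.p. 1/4, 6 w.p. 3/16, 7 w.p. 1/8, …
E[payout] = (1/16)·2 + (1/8)·3 + (3/16)·4 + (1/4)·5 + (3/16)·6 + (1/8)·7 + (1/16)·8 = 5
Expected profit = 5 − 10 = -5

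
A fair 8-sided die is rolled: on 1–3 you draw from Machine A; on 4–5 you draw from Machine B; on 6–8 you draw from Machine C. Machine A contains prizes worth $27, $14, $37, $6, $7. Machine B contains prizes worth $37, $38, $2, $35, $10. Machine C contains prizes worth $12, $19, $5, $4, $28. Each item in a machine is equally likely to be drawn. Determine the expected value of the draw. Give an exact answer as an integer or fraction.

721/40 dollars

E[X | Machine A] = (27 + 14 + 37 + 6 + 7)/5 = 91/5
E[X | Machine B] = (37 + 38 + 2 + 35 + 10)/5 = 122/5
E[X | Machine C] = (12 + 19 + 5 + 4 + 28)/5 = 68/5
E[X] = (3/8)·91/5 + (1/4)·122/5 + (3/8)·68/5 = 721/40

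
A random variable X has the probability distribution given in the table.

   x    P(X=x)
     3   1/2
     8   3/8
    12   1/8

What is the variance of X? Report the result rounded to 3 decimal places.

10.500

E[X] = (1/2)·3 + (3/8)·8 + (1/8)·12 = 6
E[X²] = (1/2)·9 + (3/8)·64 + (1/8)·144 = 93/2
Var(X) = 93/2 − (6)² = 21/2 ≈ 10.500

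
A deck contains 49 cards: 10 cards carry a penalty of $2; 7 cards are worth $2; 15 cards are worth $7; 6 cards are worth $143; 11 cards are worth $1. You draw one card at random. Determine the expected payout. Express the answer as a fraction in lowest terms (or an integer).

968/49 dollars

E[payout] = (10/49)·(-2) + (7/49)·2 + (15/49)·7 + (6/49)·143 + (11/49)·1 = 968/49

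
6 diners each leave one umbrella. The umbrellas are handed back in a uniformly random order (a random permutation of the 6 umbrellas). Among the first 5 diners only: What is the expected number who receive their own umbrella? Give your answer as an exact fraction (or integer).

Let Xᵢ = 1 if person i gets their own umbrella. For each i, P(Xᵢ=1) = 1/6.
By linearity of expectation, E[X₁+…+X_5] = 5·(1/6) = 5/6.

5/6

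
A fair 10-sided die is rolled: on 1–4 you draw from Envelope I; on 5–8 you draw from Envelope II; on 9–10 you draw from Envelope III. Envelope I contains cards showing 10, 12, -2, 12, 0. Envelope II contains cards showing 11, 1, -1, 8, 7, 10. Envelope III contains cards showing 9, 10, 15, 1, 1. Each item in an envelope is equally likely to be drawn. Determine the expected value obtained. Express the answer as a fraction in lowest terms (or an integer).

32/5

E[X | Envelope I] = (10 + 12 − 2 + 12 + 0)/5 = 32/5
E[X | Envelope II] = (11 + 1 − 1 + 8 + 7 + 10)/6 = 6
E[X | Envelope III] = (9 + 10 + 15 + 1 + 1)/5 = 36/5
E[X] = (2/5)·32/5 + (2/5)·6 + (1/5)·36/5 = 32/5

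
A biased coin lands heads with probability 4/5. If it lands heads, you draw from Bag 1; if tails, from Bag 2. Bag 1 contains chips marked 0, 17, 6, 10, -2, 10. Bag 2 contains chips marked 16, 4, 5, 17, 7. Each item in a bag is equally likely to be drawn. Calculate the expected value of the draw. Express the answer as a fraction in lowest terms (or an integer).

557/75

E[X | Bag 1] = (0 + 17 + 6 + 10 − 2 + 10)/6 = 41/6
E[X | Bag 2] = (16 + 4 + 5 + 17 + 7)/5 = 49/5
E[X] = (4/5)·41/6 + (1/5)·49/5 = 557/75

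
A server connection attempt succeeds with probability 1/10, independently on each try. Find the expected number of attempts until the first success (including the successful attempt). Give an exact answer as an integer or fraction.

10

For a geometric distribution, E[trials] = 1/p = 1/(1/10) = 10.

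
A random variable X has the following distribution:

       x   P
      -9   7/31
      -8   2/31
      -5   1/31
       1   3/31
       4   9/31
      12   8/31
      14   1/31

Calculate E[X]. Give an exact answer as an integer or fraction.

E[X] = (7/31)·(-9) + (2/31)·(-8) + (1/31)·(-5) + (3/31)·1 + (9/31)·4 + (8/31)·12 + (1/31)·14
     = 65/31

65/31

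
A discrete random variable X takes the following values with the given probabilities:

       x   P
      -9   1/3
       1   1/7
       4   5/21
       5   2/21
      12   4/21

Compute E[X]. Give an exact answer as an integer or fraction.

E[X] = (1/3)·(-9) + (1/7)·1 + (5/21)·4 + (2/21)·5 + (4/21)·12
     = 6/7

6/7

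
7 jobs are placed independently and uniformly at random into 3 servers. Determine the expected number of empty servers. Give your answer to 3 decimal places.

Let Xⱼ=1 if server j is empty. P(Xⱼ=1) = ((3-1)/3)^7 = 128/2187.
By linearity, E[#empty] = 3·128/2187 = 128/729.
≈ 0.176

0.176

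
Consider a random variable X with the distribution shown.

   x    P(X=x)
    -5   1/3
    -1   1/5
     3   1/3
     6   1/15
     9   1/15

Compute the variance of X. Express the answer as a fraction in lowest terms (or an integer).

E[X] = (1/3)·(-5) + (1/5)·(-1) + (1/3)·3 + (1/15)·6 + (1/15)·9 = 2/15
E[X²] = (1/3)·25 + (1/5)·1 + (1/3)·9 + (1/15)·36 + (1/15)·81 = 58/3
Var(X) = 58/3 − (2/15)² = 4346/225

4346/225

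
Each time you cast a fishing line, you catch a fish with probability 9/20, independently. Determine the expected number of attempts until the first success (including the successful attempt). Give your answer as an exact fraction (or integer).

For a geometric distribution, E[trials] = 1/p = 1/(9/20) = 20/9.

20/9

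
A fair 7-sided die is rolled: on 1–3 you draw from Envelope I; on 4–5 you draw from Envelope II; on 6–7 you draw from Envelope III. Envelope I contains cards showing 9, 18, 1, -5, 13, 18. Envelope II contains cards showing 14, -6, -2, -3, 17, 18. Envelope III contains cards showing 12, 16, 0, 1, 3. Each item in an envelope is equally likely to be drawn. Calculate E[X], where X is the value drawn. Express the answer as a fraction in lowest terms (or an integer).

787/105

E[X | Envelope I] = (9 + 18 + 1 − 5 + 13 + 18)/6 = 9
E[X | Envelope II] = (14 − 6 − 2 − 3 + 17 + 18)/6 = 19/3
E[X | Envelope III] = (12 + 16 + 0 + 1 + 3)/5 = 32/5
E[X] = (3/7)·9 + (2/7)·19/3 + (2/7)·32/5 = 787/105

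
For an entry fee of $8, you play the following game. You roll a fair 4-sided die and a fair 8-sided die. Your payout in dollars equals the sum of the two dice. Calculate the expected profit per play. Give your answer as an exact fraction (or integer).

-$1

Distribution of the sum of the two dice: 2 w.p. 1/32, 3 w.p. 1/16, 4 w.p. 3/32, 5 w.p. 1/8, 6 w.p. 1/8, 7 w.p. 1/8, …
E[payout] = (1/32)·2 + (1/16)·3 + (3/32)·4 + (1/8)·5 + (1/8)·6 + (1/8)·7 + (1/8)·8 + (1/8)·9 + (3/32)·10 + (1/16)·11 + (1/32)·12 = 7
Expected profit = 7 − 8 = -1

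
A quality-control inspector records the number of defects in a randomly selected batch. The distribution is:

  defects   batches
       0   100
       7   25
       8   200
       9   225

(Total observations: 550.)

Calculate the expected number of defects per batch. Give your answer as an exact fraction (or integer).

76/11

Total = 550, so P(defects=0) = 100/550, etc.
E[X] = (2/11)·0 + (1/22)·7 + (4/11)·8 + (9/22)·9
     = 76/11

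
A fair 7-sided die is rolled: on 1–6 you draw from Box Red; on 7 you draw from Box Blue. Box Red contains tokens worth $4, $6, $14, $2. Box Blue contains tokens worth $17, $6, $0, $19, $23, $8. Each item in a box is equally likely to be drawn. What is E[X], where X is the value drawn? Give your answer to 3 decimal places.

E[X | Box Red] = (4 + 6 + 14 + 2)/4 = 13/2
E[X | Box Blue] = (17 + 6 + 0 + 19 + 23 + 8)/6 = 73/6
E[X] = (6/7)·13/2 + (1/7)·73/6 = 307/42 ≈ 7.310

$7.310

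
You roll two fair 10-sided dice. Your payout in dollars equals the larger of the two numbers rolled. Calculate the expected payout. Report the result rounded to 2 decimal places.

Distribution of the larger of the two numbers rolled: 1 w.p. 1/100, 2 w.p. 3/100, 3 w.p. 1/20, 4 w.p. 7/100, 5 w.p. 9/100, 6 w.p. 11/100, …
E[payout] = (1/100)·1 + (3/100)·2 + (1/20)·3 + (7/100)·4 + (9/100)·5 + (11/100)·6 + (13/100)·7 + (3/20)·8 + (17/100)·9 + (19/100)·10 = 143/20
≈ $7.15

$7.15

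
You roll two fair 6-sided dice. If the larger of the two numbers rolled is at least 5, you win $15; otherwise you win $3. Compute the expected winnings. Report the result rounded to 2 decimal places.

$9.67

E[payout] = (4/9)·3 + (5/9)·15 = 29/3
≈ $9.67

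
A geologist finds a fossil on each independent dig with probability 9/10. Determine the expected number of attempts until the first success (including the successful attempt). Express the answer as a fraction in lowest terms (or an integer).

For a geometric distribution, E[trials] = 1/p = 1/(9/10) = 10/9.

10/9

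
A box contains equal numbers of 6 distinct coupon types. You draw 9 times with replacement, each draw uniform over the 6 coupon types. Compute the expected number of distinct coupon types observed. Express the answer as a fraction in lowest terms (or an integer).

Let Xⱼ=1 if type j appears at least once. P(Xⱼ=1) = 1 − ((6−1)/6)^9 = 8124571/10077696.
E[#distinct] = 6·8124571/10077696 = 8124571/1679616.

8124571/1679616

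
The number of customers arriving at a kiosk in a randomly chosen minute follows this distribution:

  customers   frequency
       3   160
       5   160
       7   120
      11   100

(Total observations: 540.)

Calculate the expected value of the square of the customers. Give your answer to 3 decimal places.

Total = 540, so P(customers=3) = 160/540, etc.
E[X²] = (8/27)·9 + (8/27)·25 + (2/9)·49 + (5/27)·121
     = 1171/27 ≈ 43.370

43.370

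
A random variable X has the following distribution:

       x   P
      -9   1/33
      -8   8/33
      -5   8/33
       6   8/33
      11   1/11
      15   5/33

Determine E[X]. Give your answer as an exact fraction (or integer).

E[X] = (1/33)·(-9) + (8/33)·(-8) + (8/33)·(-5) + (8/33)·6 + (1/11)·11 + (5/33)·15
     = 43/33

43/33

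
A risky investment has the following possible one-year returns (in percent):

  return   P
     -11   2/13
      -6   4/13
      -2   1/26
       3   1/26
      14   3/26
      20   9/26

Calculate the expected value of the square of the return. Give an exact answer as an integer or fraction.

4973/26

E[X²] = (2/13)·121 + (4/13)·36 + (1/26)·4 + (1/26)·9 + (3/26)·196 + (9/26)·400
     = 4973/26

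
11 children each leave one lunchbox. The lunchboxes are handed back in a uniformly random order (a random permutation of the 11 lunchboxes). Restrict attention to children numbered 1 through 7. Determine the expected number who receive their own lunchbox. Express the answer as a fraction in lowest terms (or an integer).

Let Xᵢ = 1 if person i gets their own lunchbox. For each i, P(Xᵢ=1) = 1/11.
By linearity of expectation, E[X₁+…+X_7] = 7·(1/11) = 7/11.

7/11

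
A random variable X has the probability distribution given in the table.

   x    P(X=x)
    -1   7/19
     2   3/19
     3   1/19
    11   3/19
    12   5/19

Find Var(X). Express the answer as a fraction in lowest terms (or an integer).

636/19

E[X] = (7/19)·(-1) + (3/19)·2 + (1/19)·3 + (3/19)·11 + (5/19)·12 = 5
E[X²] = (7/19)·1 + (3/19)·4 + (1/19)·9 + (3/19)·121 + (5/19)·144 = 1111/19
Var(X) = 1111/19 − (5)² = 636/19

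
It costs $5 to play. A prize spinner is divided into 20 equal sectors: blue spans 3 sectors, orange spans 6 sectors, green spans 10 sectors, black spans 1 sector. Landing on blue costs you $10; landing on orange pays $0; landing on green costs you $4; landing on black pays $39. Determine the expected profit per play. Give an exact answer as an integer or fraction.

E[payout] = (3/20)·(-10) + (6/20)·0 + (10/20)·(-4) + (1/20)·39 = -31/20
Expected profit = -31/20 − 5 = -131/20

-131/20 dollars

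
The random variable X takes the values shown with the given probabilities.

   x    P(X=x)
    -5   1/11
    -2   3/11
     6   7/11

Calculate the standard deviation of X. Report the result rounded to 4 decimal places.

E[X] = 31/11, E[X²] = 289/11
Var(X) = E[X²] − (E[X])² = 289/11 − 961/121 = 2218/121
SD(X) = √(2218/121) ≈ 4.2814

4.2814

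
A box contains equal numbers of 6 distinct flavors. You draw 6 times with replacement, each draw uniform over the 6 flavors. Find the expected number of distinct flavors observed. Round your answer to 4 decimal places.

3.9906

Let Xⱼ=1 if type j appears at least once. P(Xⱼ=1) = 1 − ((6−1)/6)^6 = 31031/46656.
E[#distinct] = 6·31031/46656 = 31031/7776.
≈ 3.9906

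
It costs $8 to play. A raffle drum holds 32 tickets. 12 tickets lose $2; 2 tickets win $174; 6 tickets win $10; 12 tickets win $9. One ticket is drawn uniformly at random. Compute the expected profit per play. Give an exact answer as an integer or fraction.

E[payout] = (12/32)·(-2) + (2/32)·174 + (6/32)·10 + (12/32)·9 = 123/8
Expected profit = 123/8 − 8 = 59/8

59/8 dollars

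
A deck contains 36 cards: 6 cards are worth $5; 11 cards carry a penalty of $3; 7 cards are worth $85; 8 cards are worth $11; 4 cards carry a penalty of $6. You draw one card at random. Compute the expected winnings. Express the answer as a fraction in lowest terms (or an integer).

E[payout] = (6/36)·5 + (11/36)·(-3) + (7/36)·85 + (8/36)·11 + (4/36)·(-6) = 164/9

164/9 dollars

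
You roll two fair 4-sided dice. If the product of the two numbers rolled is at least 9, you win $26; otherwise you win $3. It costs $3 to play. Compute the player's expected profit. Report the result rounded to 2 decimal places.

$5.75

E[payout] = (3/4)·3 + (1/4)·26 = 35/4
Expected profit = 35/4 − 3 = 23/4 ≈ $5.75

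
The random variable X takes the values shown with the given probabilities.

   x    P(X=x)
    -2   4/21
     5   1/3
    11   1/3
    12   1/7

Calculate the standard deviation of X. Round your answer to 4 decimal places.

E[X] = 20/3, E[X²] = 70
Var(X) = E[X²] − (E[X])² = 70 − 400/9 = 230/9
SD(X) = √(230/9) ≈ 5.0553

5.0553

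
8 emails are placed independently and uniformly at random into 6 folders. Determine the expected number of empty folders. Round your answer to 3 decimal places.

Let Xⱼ=1 if folder j is empty. P(Xⱼ=1) = ((6-1)/6)^8 = 390625/1679616.
By linearity, E[#empty] = 6·390625/1679616 = 390625/279936.
≈ 1.395

1.395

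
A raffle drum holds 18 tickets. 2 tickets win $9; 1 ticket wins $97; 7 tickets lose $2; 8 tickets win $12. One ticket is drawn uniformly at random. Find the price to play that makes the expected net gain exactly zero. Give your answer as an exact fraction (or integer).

E[payout] = (2/18)·9 + (1/18)·97 + (7/18)·(-2) + (8/18)·12 = 197/18
Fair fee = E[payout] = 197/18

197/18 dollars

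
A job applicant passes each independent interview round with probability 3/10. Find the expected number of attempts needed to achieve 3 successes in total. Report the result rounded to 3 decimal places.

10.000

By linearity (sum of 3 independent geometric waits), E[trials] = 3/p = 3/(3/10) = 10.
≈ 10.000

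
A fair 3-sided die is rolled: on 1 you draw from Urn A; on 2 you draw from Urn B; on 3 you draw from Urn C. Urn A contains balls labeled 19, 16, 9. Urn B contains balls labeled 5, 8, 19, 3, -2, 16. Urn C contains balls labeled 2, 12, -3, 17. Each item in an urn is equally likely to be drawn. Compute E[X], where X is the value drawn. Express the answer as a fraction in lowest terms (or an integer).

179/18

E[X | Urn A] = (19 + 16 + 9)/3 = 44/3
E[X | Urn B] = (5 + 8 + 19 + 3 − 2 + 16)/6 = 49/6
E[X | Urn C] = (2 + 12 − 3 + 17)/4 = 7
E[X] = (1/3)·44/3 + (1/3)·49/6 + (1/3)·7 = 179/18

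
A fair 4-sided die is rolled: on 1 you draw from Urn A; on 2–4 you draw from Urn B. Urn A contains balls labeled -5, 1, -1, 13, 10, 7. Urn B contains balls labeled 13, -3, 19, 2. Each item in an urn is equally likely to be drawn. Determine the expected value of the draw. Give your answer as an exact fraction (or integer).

329/48

E[X | Urn A] = (-5 + 1 − 1 + 13 + 10 + 7)/6 = 25/6
E[X | Urn B] = (13 − 3 + 19 + 2)/4 = 31/4
E[X] = (1/4)·25/6 + (3/4)·31/4 = 329/48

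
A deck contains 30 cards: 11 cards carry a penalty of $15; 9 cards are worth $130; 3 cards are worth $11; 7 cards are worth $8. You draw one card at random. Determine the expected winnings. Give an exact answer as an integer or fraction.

E[payout] = (11/30)·(-15) + (9/30)·130 + (3/30)·11 + (7/30)·8 = 547/15

547/15 dollars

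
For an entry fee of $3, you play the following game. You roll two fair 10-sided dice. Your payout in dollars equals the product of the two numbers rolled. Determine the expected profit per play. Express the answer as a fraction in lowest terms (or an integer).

109/4 dollars

Distribution of the product of the two numbers rolled: 1 w.p. 1/100, 2 w.p. 1/50, 3 w.p. 1/50, 4 w.p. 3/100, 5 w.p. 1/50, 6 w.p. 1/25, …
E[payout] = (1/100)·1 + (1/50)·2 + (1/50)·3 + (3/100)·4 + (1/50)·5 + (1/25)·6 + (1/50)·7 + (1/25)·8 + (3/100)·9 + (1/25)·10 + (1/25)·12 + (1/50)·14 + (1/50)·15 + (3/100)·16 + (1/25)·18 + (1/25)·20 + (1/50)·21 + (1/25)·24 + (1/100)·25 + (1/50)·27 + (1/50)·28 + (1/25)·30 + (1/50)·32 + (1/50)·35 + (3/100)·36 + (1/25)·40 + (1/50)·42 + (1/50)·45 + (1/50)·48 + (1/100)·49 + (1/50)·50 + (1/50)·54 + (1/50)·56 + (1/50)·60 + (1/50)·63 + (1/100)·64 + (1/50)·70 + (1/50)·72 + (1/50)·80 + (1/100)·81 + (1/50)·90 + (1/100)·100 = 121/4
Expected profit = 121/4 − 3 = 109/4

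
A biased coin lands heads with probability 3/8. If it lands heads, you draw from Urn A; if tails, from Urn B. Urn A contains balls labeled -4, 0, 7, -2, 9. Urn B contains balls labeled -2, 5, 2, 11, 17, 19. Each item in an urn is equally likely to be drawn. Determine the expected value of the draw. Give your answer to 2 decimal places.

6.17

E[X | Urn A] = (-4 + 0 + 7 − 2 + 9)/5 = 2
E[X | Urn B] = (-2 + 5 + 2 + 11 + 17 + 19)/6 = 26/3
E[X] = (3/8)·2 + (5/8)·26/3 = 37/6 ≈ 6.17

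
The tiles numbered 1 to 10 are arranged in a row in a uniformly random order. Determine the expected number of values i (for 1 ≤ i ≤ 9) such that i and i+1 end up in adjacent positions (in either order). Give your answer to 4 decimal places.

For each i ∈ {1,…,9}, let Xᵢ = 1 if i and i+1 are adjacent. P(Xᵢ=1) = 2·(10−1)!/10! = 2/10.
By linearity, E[ΣXᵢ] = (9)·(2/10) = 9/5.
≈ 1.8000

1.8000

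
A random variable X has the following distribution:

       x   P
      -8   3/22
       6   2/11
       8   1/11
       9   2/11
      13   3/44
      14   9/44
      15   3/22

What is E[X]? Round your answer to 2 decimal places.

E[X] = (3/22)·(-8) + (2/11)·6 + (1/11)·8 + (2/11)·9 + (3/44)·13 + (9/44)·14 + (3/22)·15
     = 359/44 ≈ 8.16

8.16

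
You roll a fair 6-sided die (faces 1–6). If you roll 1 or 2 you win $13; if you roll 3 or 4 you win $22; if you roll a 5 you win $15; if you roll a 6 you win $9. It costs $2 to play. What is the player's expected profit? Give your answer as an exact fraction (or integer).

41/3 dollars

E[payout] = (1/6)·9 + (1/3)·13 + (1/6)·15 + (1/3)·22 = 47/3
Expected profit = 47/3 − 2 = 41/3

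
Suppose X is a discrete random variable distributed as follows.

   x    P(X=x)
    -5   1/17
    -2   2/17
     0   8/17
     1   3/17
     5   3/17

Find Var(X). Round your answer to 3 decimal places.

E[X] = (1/17)·(-5) + (2/17)·(-2) + (8/17)·0 + (3/17)·1 + (3/17)·5 = 9/17
E[X²] = (1/17)·25 + (2/17)·4 + (8/17)·0 + (3/17)·1 + (3/17)·25 = 111/17
Var(X) = 111/17 − (9/17)² = 1806/289 ≈ 6.249

6.249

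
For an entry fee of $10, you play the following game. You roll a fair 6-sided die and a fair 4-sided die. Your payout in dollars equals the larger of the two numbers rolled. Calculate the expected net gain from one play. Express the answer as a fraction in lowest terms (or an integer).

-73/12 dollars

Distribution of the larger of the two numbers rolled: 1 w.p. 1/24, 2 w.p. 1/8, 3 w.p. 5/24, 4 w.p. 7/24, 5 w.p. 1/6, 6 w.p. 1/6
E[payout] = (1/24)·1 + (1/8)·2 + (5/24)·3 + (7/24)·4 + (1/6)·5 + (1/6)·6 = 47/12
Expected profit = 47/12 − 10 = -73/12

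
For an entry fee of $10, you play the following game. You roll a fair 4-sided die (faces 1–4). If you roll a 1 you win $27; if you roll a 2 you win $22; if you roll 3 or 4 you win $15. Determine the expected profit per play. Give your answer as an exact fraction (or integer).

39/4 dollars

E[payout] = (1/2)·15 + (1/4)·22 + (1/4)·27 = 79/4
Expected profit = 79/4 − 10 = 39/4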